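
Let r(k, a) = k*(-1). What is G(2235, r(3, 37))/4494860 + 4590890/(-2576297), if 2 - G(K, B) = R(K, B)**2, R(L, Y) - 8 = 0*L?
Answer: -10317783777907/5790047166710 ≈ -1.7820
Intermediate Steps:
r(k, a) = -k
R(L, Y) = 8 (R(L, Y) = 8 + 0*L = 8 + 0 = 8)
G(K, B) = -62 (G(K, B) = 2 - 1*8**2 = 2 - 1*64 = 2 - 64 = -62)
G(2235, r(3, 37))/4494860 + 4590890/(-2576297) = -62/4494860 + 4590890/(-2576297) = -62*1/4494860 + 4590890*(-1/2576297) = -31/2247430 - 4590890/2576297 = -10317783777907/5790047166710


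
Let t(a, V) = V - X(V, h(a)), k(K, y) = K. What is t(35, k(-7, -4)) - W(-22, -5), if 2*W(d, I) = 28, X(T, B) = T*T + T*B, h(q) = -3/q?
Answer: -353/5 ≈ -70.600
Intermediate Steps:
X(T, B) = T² + B*T
W(d, I) = 14 (W(d, I) = (½)*28 = 14)
t(a, V) = V - V*(V - 3/a) (t(a, V) = V - V*(-3/a + V) = V - V*(V - 3/a))
t(35, k(-7, -4)) - W(-22, -5) = -7*(3 + 35 - 1*(-7)*35)/35 - 1*14 = -7*1/35*(3 + 35 + 245) - 14 = -7*1/35*283 - 14 = -283/5 - 14 = -353/5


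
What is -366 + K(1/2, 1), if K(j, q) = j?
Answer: -731/2 ≈ -365.50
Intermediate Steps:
-366 + K(1/2, 1) = -366 + 1/2 = -731/2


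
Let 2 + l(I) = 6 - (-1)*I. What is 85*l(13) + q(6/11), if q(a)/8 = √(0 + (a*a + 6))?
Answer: 1445 + 8*√762/11 ≈ 1465.1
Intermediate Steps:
l(I) = 4 + I (l(I) = -2 + (6 - (-1)*I) = -2 + (6 + I) = 4 + I)
q(a) = 8*√(6 + a²) (q(a) = 8*√(0 + (a*a + 6)) = 8*√(0 + (a² + 6)) = 8*√(0 + (6 + a²)) = 8*√(6 + a²))
85*l(13) + q(6/11) = 85*(4 + 13) + 8*√(6 + (6/11)²) = 85*17 + 8*√(6 + (6*(1/11))²) = 1445 + 8*√(6 + (6/11)²) = 1445 + 8*√(6 + 36/121) = 1445 + 8*√(762/121) = 1445 + 8*(√762/11) = 1445 + 8*√762/11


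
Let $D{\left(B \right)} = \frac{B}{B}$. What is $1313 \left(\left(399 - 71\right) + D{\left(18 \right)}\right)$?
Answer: $431977$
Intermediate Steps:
$D{\left(B \right)} = 1$
$1313 \left(\left(399 - 71\right) + D{\left(18 \right)}\right) = 1313 \left(\left(399 - 71\right) + 1\right) = 1313 \left(328 + 1\right) = 1313 \cdot 329 = 431977$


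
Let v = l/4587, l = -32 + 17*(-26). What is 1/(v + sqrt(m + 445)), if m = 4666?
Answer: 241582/11948680387 + 2337841*sqrt(5111)/11948680387 ≈ 0.014008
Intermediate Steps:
l = -474 (l = -32 - 442 = -474)
v = -158/1529 (v = -474/4587 = -474*1/4587 = -158/1529 ≈ -0.10334)
1/(v + sqrt(m + 445)) = 1/(-158/1529 + sqrt(4666 + 445)) = 1/(-158/1529 + sqrt(5111))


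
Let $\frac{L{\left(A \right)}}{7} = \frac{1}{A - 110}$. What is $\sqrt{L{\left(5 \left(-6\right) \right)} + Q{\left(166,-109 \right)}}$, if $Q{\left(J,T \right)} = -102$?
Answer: $\frac{i \sqrt{10205}}{10} \approx 10.102 i$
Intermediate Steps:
$L{\left(A \right)} = \frac{7}{-110 + A}$ ($L{\left(A \right)} = \frac{7}{A - 110} = \frac{7}{-110 + A}$)
$\sqrt{L{\left(5 \left(-6\right) \right)} + Q{\left(166,-109 \right)}} = \sqrt{\frac{7}{-110 + 5 \left(-6\right)} - 102} = \sqrt{\frac{7}{-110 - 30} - 102} = \sqrt{\frac{7}{-140} - 102} = \sqrt{7 \left(- \frac{1}{140}\right) - 102} = \sqrt{- \frac{1}{20} - 102} = \sqrt{- \frac{2041}{20}} = \frac{i \sqrt{10205}}{10}$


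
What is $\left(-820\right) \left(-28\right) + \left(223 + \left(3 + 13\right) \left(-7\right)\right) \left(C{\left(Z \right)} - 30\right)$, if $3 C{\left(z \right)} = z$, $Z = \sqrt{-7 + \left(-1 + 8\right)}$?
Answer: $19630$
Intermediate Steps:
$Z = 0$ ($Z = \sqrt{-7 + 7} = \sqrt{0} = 0$)
$C{\left(z \right)} = \frac{z}{3}$
$\left(-820\right) \left(-28\right) + \left(223 + \left(3 + 13\right) \left(-7\right)\right) \left(C{\left(Z \right)} - 30\right) = \left(-820\right) \left(-28\right) + \left(223 + \left(3 + 13\right) \left(-7\right)\right) \left(\frac{1}{3} \cdot 0 - 30\right) = 22960 + \left(223 + 16 \left(-7\right)\right) \left(0 - 30\right) = 22960 + \left(223 - 112\right) \left(-30\right) = 22960 + 111 \left(-30\right) = 22960 - 3330 = 19630$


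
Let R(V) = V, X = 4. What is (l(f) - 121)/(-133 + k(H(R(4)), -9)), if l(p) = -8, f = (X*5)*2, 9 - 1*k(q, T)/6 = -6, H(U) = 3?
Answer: 3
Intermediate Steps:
k(q, T) = 90 (k(q, T) = 54 - 6*(-6) = 54 + 36 = 90)
f = 40 (f = (4*5)*2 = 20*2 = 40)
(l(f) - 121)/(-133 + k(H(R(4)), -9)) = (-8 - 121)/(-133 + 90) = -129/(-43) = -129*(-1/43) = 3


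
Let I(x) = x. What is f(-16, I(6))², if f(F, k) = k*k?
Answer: 1296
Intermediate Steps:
f(F, k) = k²
f(-16, I(6))² = (6²)² = 36² = 1296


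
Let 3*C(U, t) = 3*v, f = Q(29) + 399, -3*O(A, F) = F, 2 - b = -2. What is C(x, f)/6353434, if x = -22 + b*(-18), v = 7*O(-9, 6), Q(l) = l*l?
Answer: -7/3176717 ≈ -2.2035e-6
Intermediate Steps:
b = 4 (b = 2 - 1*(-2) = 2 + 2 = 4)
Q(l) = l**2
O(A, F) = -F/3
v = -14 (v = 7*(-1/3*6) = 7*(-2) = -14)
x = -94 (x = -22 + 4*(-18) = -22 - 72 = -94)
f = 1240 (f = 29**2 + 399 = 841 + 399 = 1240)
C(U, t) = -14 (C(U, t) = (3*(-14))/3 = (1/3)*(-42) = -14)
C(x, f)/6353434 = -14/6353434 = -14*1/6353434 = -7/3176717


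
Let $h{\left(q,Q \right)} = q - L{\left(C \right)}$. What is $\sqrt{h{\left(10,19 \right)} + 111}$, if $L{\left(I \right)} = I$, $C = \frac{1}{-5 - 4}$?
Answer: $\frac{\sqrt{1090}}{3} \approx 11.005$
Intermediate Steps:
$C = - \frac{1}{9}$ ($C = \frac{1}{-9} = - \frac{1}{9} \approx -0.11111$)
$h{\left(q,Q \right)} = \frac{1}{9} + q$ ($h{\left(q,Q \right)} = q - - \frac{1}{9} = q + \frac{1}{9} = \frac{1}{9} + q$)
$\sqrt{h{\left(10,19 \right)} + 111} = \sqrt{\left(\frac{1}{9} + 10\right) + 111} = \sqrt{\frac{91}{9} + 111} = \sqrt{\frac{1090}{9}} = \frac{\sqrt{1090}}{3}$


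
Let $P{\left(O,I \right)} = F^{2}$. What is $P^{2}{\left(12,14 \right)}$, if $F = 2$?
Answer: $16$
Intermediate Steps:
$P{\left(O,I \right)} = 4$ ($P{\left(O,I \right)} = 2^{2} = 4$)
$P^{2}{\left(12,14 \right)} = 4^{2} = 16$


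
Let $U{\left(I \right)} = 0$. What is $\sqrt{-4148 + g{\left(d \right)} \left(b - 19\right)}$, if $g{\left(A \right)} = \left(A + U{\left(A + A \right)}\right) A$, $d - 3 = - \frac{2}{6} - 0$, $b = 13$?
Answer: $\frac{2 i \sqrt{9429}}{3} \approx 64.735 i$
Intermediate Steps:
$d = \frac{8}{3}$ ($d = 3 - \frac{2}{6} = 3 + \left(\left(-2\right) \frac{1}{6} + 0\right) = 3 + \left(- \frac{1}{3} + 0\right) = 3 - \frac{1}{3} = \frac{8}{3} \approx 2.6667$)
$g{\left(A \right)} = A^{2}$ ($g{\left(A \right)} = \left(A + 0\right) A = A A = A^{2}$)
$\sqrt{-4148 + g{\left(d \right)} \left(b - 19\right)} = \sqrt{-4148 + \left(\frac{8}{3}\right)^{2} \left(13 - 19\right)} = \sqrt{-4148 + \frac{64}{9} \left(-6\right)} = \sqrt{-4148 - \frac{128}{3}} = \sqrt{- \frac{12572}{3}} = \frac{2 i \sqrt{9429}}{3}$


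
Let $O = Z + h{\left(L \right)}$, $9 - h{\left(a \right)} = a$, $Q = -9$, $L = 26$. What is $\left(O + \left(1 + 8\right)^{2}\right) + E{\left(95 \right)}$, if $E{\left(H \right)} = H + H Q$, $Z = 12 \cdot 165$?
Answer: $1284$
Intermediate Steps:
$h{\left(a \right)} = 9 - a$
$Z = 1980$
$O = 1963$ ($O = 1980 + \left(9 - 26\right) = 1980 - 17 = 1963$)
$E{\left(H \right)} = - 8 H$ ($E{\left(H \right)} = H + H \left(-9\right) = H - 9 H = - 8 H$)
$\left(O + \left(1 + 8\right)^{2}\right) + E{\left(95 \right)} = \left(1963 + \left(1 + 8\right)^{2}\right) - 760 = \left(1963 + 9^{2}\right) - 760 = \left(1963 + 81\right) - 760 = 2044 - 760 = 1284$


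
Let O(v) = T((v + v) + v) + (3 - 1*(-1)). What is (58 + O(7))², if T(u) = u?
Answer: 6889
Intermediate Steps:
O(v) = 4 + 3*v (O(v) = ((v + v) + v) + (3 - 1*(-1)) = (2*v + v) + (3 + 1) = 3*v + 4 = 4 + 3*v)
(58 + O(7))² = (58 + (4 + 3*7))² = (58 + (4 + 21))² = (58 + 25)² = 83² = 6889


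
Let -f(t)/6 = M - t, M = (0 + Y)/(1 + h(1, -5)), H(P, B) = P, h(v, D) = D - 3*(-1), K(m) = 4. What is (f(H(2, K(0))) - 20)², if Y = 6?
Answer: 784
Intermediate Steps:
h(v, D) = 3 + D (h(v, D) = D + 3 = 3 + D)
M = -6 (M = (0 + 6)/(1 + (3 - 5)) = 6/(1 - 2) = 6/(-1) = 6*(-1) = -6)
f(t) = 36 + 6*t (f(t) = -6*(-6 - t) = 36 + 6*t)
(f(H(2, K(0))) - 20)² = ((36 + 6*2) - 20)² = ((36 + 12) - 20)² = (48 - 20)² = 28² = 784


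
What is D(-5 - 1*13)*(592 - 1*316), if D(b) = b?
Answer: -4968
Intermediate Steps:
D(-5 - 1*13)*(592 - 1*316) = (-5 - 1*13)*(592 - 1*316) = (-5 - 13)*(592 - 316) = -18*276 = -4968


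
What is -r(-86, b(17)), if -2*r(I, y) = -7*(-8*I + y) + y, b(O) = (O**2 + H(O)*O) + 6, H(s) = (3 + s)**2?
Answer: -23693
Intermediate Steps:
b(O) = 6 + O**2 + O*(3 + O)**2 (b(O) = (O**2 + (3 + O)**2*O) + 6 = (O**2 + O*(3 + O)**2) + 6 = 6 + O**2 + O*(3 + O)**2)
r(I, y) = -28*I + 3*y (r(I, y) = -(-7*(-8*I + y) + y)/2 = -(-7*(y - 8*I) + y)/2 = -((-7*y + 56*I) + y)/2 = -(-6*y + 56*I)/2 = -28*I + 3*y)
-r(-86, b(17)) = -(-28*(-86) + 3*(6 + 17**2 + 17*(3 + 17)**2)) = -(2408 + 3*(6 + 289 + 17*20**2)) = -(2408 + 3*(6 + 289 + 17*400)) = -(2408 + 3*(6 + 289 + 6800)) = -(2408 + 3*7095) = -(2408 + 21285) = -1*23693 = -23693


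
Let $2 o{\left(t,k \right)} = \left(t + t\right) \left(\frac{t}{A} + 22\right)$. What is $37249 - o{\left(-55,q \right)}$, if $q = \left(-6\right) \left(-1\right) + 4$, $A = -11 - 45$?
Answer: $\frac{2156729}{56} \approx 38513.0$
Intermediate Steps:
$A = -56$ ($A = -11 - 45 = -56$)
$q = 10$ ($q = 6 + 4 = 10$)
$o{\left(t,k \right)} = t \left(22 - \frac{t}{56}\right)$ ($o{\left(t,k \right)} = \frac{\left(t + t\right) \left(\frac{t}{-56} + 22\right)}{2} = \frac{2 t \left(t \left(- \frac{1}{56}\right) + 22\right)}{2} = \frac{2 t \left(- \frac{t}{56} + 22\right)}{2} = \frac{2 t \left(22 - \frac{t}{56}\right)}{2} = t \left(22 - \frac{t}{56}\right)$)
$37249 - o{\left(-55,q \right)} = 37249 - \frac{1}{56} \left(-55\right) \left(1232 - -55\right) = 37249 - \frac{1}{56} \left(-55\right) \left(1232 + 55\right) = 37249 - \frac{1}{56} \left(-55\right) 1287 = 37249 - - \frac{70785}{56} = 37249 + \frac{70785}{56} = \frac{2156729}{56}$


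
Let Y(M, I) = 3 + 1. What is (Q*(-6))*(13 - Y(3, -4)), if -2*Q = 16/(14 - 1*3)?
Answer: 432/11 ≈ 39.273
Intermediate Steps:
Y(M, I) = 4
Q = -8/11 (Q = -8/(14 - 1*3) = -8/(14 - 3) = -8/11 ≈ -0.72727)
(Q*(-6))*(13 - Y(3, -4)) = (-8/11*(-6))*(13 - 1*4) = 48*(13 - 4)/11 = (48/11)*9 = 432/11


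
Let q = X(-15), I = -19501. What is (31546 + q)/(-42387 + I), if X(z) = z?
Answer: -31531/61888 ≈ -0.50949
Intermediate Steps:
q = -15
(31546 + q)/(-42387 + I) = (31546 - 15)/(-42387 - 19501) = 31531/(-61888) = 31531*(-1/61888) = -31531/61888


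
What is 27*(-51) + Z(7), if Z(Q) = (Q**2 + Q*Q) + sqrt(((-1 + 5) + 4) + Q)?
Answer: -1279 + sqrt(15) ≈ -1275.1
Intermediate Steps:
Z(Q) = sqrt(8 + Q) + 2*Q**2 (Z(Q) = (Q**2 + Q**2) + sqrt((4 + 4) + Q) = 2*Q**2 + sqrt(8 + Q) = sqrt(8 + Q) + 2*Q**2)
27*(-51) + Z(7) = 27*(-51) + (sqrt(8 + 7) + 2*7**2) = -1377 + (sqrt(15) + 2*49) = -1377 + (sqrt(15) + 98) = -1377 + (98 + sqrt(15)) = -1279 + sqrt(15)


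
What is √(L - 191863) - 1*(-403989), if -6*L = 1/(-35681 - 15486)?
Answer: 403989 + 5*I*√723325259808978/307002 ≈ 4.0399e+5 + 438.02*I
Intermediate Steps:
L = 1/307002 (L = -1/(6*(-35681 - 15486)) = -⅙/(-51167) = -⅙*(-1/51167) = 1/307002 ≈ 3.2573e-6)
√(L - 191863) - 1*(-403989) = √(1/307002 - 191863) - 1*(-403989) = √(-58902324725/307002) + 403989 = 5*I*√723325259808978/307002 + 403989 = 403989 + 5*I*√723325259808978/307002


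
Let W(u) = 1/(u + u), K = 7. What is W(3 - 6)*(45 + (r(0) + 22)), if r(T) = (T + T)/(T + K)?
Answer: -67/6 ≈ -11.167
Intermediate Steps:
r(T) = 2*T/(7 + T) (r(T) = (T + T)/(T + 7) = (2*T)/(7 + T) = 2*T/(7 + T))
W(u) = 1/(2*u)
W(3 - 6)*(45 + (r(0) + 22)) = (1/(2*(3 - 6)))*(45 + (2*0/(7 + 0) + 22)) = ((1/2)/(-3))*(45 + (2*0/7 + 22)) = ((1/2)*(-1/3))*(45 + (2*0*(1/7) + 22)) = -(45 + (0 + 22))/6 = -(45 + 22)/6 = -1/6*67 = -67/6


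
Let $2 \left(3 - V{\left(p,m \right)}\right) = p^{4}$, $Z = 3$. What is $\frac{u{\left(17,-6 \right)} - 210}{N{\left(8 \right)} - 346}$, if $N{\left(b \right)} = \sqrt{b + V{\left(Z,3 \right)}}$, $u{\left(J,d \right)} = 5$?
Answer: $\frac{141860}{239491} + \frac{205 i \sqrt{118}}{239491} \approx 0.59234 + 0.0092983 i$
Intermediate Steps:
$V{\left(p,m \right)} = 3 - \frac{p^{4}}{2}$
$N{\left(b \right)} = \sqrt{- \frac{75}{2} + b}$ ($N{\left(b \right)} = \sqrt{b + \left(3 - \frac{3^{4}}{2}\right)} = \sqrt{b + \left(3 - \frac{81}{2}\right)} = \sqrt{b - \frac{75}{2}} = \sqrt{- \frac{75}{2} + b}$)
$\frac{u{\left(17,-6 \right)} - 210}{N{\left(8 \right)} - 346} = \frac{5 - 210}{\frac{\sqrt{-150 + 4 \cdot 8}}{2} - 346} = - \frac{205}{\frac{\sqrt{-150 + 32}}{2} - 346} = - \frac{205}{\frac{\sqrt{-118}}{2} - 346} = - \frac{205}{\frac{i \sqrt{118}}{2} - 346} = - \frac{205}{-346 + \frac{i \sqrt{118}}{2}}$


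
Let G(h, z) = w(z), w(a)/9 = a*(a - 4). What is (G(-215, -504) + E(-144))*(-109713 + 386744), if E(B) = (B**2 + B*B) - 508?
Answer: 649707506812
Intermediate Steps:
w(a) = 9*a*(-4 + a) (w(a) = 9*(a*(a - 4)) = 9*(a*(-4 + a)) = 9*a*(-4 + a))
E(B) = -508 + 2*B**2 (E(B) = (B**2 + B**2) - 508 = 2*B**2 - 508 = -508 + 2*B**2)
G(h, z) = 9*z*(-4 + z)
(G(-215, -504) + E(-144))*(-109713 + 386744) = (9*(-504)*(-4 - 504) + (-508 + 2*(-144)**2))*(-109713 + 386744) = (9*(-504)*(-508) + (-508 + 2*20736))*277031 = (2304288 + (-508 + 41472))*277031 = (2304288 + 40964)*277031 = 2345252*277031 = 649707506812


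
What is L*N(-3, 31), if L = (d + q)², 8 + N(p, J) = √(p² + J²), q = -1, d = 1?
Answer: 0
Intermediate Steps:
N(p, J) = -8 + √(J² + p²) (N(p, J) = -8 + √(p² + J²) = -8 + √(J² + p²))
L = 0 (L = (1 - 1)² = 0² = 0)
L*N(-3, 31) = 0*(-8 + √(31² + (-3)²)) = 0*(-8 + √(961 + 9)) = 0*(-8 + √970) = 0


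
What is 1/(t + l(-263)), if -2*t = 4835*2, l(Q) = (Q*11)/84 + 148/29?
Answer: -2436/11849525 ≈ -0.00020558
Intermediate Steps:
l(Q) = 148/29 + 11*Q/84 (l(Q) = (11*Q)*(1/84) + 148*(1/29) = 11*Q/84 + 148/29 = 148/29 + 11*Q/84)
t = -4835 (t = -4835*2/2 = -½*9670 = -4835)
1/(t + l(-263)) = 1/(-4835 + (148/29 + (11/84)*(-263))) = 1/(-4835 + (148/29 - 2893/84)) = 1/(-4835 - 71465/2436) = 1/(-11849525/2436) = -2436/11849525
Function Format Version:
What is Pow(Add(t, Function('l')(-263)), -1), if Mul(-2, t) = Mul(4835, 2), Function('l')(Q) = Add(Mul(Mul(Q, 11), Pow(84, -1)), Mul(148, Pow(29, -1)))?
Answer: Rational(-2436, 11849525) ≈ -0.00020558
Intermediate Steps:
Function('l')(Q) = Add(Rational(148, 29), Mul(Rational(11, 84), Q)) (Function('l')(Q) = Add(Mul(Mul(11, Q), Rational(1, 84)), Mul(148, Rational(1, 29))) = Add(Mul(Rational(11, 84), Q), Rational(148, 29)) = Add(Rational(148, 29), Mul(Rational(11, 84), Q)))
t = -4835 (t = Mul(Rational(-1, 2), Mul(4835, 2)) = Mul(Rational(-1, 2), 9670) = -4835)
Pow(Add(t, Function('l')(-263)), -1) = Pow(Add(-4835, Add(Rational(148, 29), Mul(Rational(11, 84), -263))), -1) = Pow(Add(-4835, Add(Rational(148, 29), Rational(-2893, 84))), -1) = Pow(Add(-4835, Rational(-71465, 2436)), -1) = Pow(Rational(-11849525, 2436), -1) = Rational(-2436, 11849525)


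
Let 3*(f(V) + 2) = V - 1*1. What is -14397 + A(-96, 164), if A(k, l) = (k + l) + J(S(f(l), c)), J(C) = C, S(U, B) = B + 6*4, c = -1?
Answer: -14306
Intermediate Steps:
f(V) = -7/3 + V/3 (f(V) = -2 + (V - 1*1)/3 = -2 + (V - 1)/3 = -2 + (-1 + V)/3 = -2 + (-⅓ + V/3) = -7/3 + V/3)
S(U, B) = 24 + B (S(U, B) = B + 24 = 24 + B)
A(k, l) = 23 + k + l (A(k, l) = (k + l) + (24 - 1) = (k + l) + 23 = 23 + k + l)
-14397 + A(-96, 164) = -14397 + (23 - 96 + 164) = -14397 + 91 = -14306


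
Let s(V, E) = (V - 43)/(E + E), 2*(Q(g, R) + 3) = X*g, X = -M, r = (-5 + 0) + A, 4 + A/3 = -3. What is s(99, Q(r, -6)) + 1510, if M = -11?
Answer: 110216/73 ≈ 1509.8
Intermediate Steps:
A = -21 (A = -12 + 3*(-3) = -12 - 9 = -21)
r = -26 (r = (-5 + 0) - 21 = -5 - 21 = -26)
X = 11 (X = -1*(-11) = 11)
Q(g, R) = -3 + 11*g/2 (Q(g, R) = -3 + (11*g)/2 = -3 + 11*g/2)
s(V, E) = (-43 + V)/(2*E) (s(V, E) = (-43 + V)/((2*E)) = (-43 + V)*(1/(2*E)) = (-43 + V)/(2*E))
s(99, Q(r, -6)) + 1510 = (-43 + 99)/(2*(-3 + (11/2)*(-26))) + 1510 = (1/2)*56/(-3 - 143) + 1510 = (1/2)*56/(-146) + 1510 = (1/2)*(-1/146)*56 + 1510 = -14/73 + 1510 = 110216/73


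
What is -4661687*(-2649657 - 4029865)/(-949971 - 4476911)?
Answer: -15568920436807/2713441 ≈ -5.7377e+6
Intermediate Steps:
-4661687*(-2649657 - 4029865)/(-949971 - 4476911) = -4661687/((-5426882/(-6679522))) = -4661687/((-5426882*(-1/6679522))) = -4661687/2713441/3339761 = -4661687*3339761/2713441 = -15568920436807/2713441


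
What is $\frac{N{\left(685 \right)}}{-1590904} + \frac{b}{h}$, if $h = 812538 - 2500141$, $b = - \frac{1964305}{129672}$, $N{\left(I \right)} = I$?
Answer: $- \frac{2293388372285}{5439769501460301} \approx -0.0004216$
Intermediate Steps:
$b = - \frac{1964305}{129672}$ ($b = \left(-1964305\right) \frac{1}{129672} = - \frac{1964305}{129672} \approx -15.148$)
$h = -1687603$ ($h = 812538 - 2500141 = -1687603$)
$\frac{N{\left(685 \right)}}{-1590904} + \frac{b}{h} = \frac{685}{-1590904} - \frac{1964305}{129672 \left(-1687603\right)} = 685 \left(- \frac{1}{1590904}\right) - - \frac{1964305}{218834856216} = - \frac{685}{1590904} + \frac{1964305}{218834856216} = - \frac{2293388372285}{5439769501460301}$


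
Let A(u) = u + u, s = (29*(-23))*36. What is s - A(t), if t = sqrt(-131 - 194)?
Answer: -24012 - 10*I*sqrt(13) ≈ -24012.0 - 36.056*I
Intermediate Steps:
s = -24012 (s = -667*36 = -24012)
t = 5*I*sqrt(13) (t = sqrt(-325) = 5*I*sqrt(13) ≈ 18.028*I)
A(u) = 2*u
s - A(t) = -24012 - 2*5*I*sqrt(13) = -24012 - 10*I*sqrt(13)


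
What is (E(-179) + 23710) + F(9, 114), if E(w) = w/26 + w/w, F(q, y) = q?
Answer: 616541/26 ≈ 23713.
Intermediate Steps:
E(w) = 1 + w/26 (E(w) = w*(1/26) + 1 = w/26 + 1 = 1 + w/26)
(E(-179) + 23710) + F(9, 114) = ((1 + (1/26)*(-179)) + 23710) + 9 = ((1 - 179/26) + 23710) + 9 = (-153/26 + 23710) + 9 = 616307/26 + 9 = 616541/26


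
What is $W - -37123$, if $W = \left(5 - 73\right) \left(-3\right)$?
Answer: $37327$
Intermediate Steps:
$W = 204$ ($W = \left(-68\right) \left(-3\right) = 204$)
$W - -37123 = 204 - -37123 = 204 + 37123 = 37327$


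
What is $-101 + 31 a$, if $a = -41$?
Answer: $-1372$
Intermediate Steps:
$-101 + 31 a = -101 + 31 \left(-41\right) = -101 - 1271 = -1372$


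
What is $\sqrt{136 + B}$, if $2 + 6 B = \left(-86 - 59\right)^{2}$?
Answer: $\frac{\sqrt{131034}}{6} \approx 60.331$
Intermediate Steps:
$B = \frac{21023}{6}$ ($B = - \frac{1}{3} + \frac{\left(-86 - 59\right)^{2}}{6} = - \frac{1}{3} + \frac{\left(-145\right)^{2}}{6} = - \frac{1}{3} + \frac{1}{6} \cdot 21025 = - \frac{1}{3} + \frac{21025}{6} = \frac{21023}{6} \approx 3503.8$)
$\sqrt{136 + B} = \sqrt{136 + \frac{21023}{6}} = \sqrt{\frac{21839}{6}} = \frac{\sqrt{131034}}{6}$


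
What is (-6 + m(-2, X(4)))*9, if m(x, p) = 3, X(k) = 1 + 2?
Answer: -27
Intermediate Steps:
X(k) = 3
(-6 + m(-2, X(4)))*9 = (-6 + 3)*9 = -3*9 = -27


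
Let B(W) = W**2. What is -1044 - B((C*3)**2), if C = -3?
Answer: -7605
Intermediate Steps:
-1044 - B((C*3)**2) = -1044 - ((-3*3)**2)**2 = -1044 - ((-9)**2)**2 = -1044 - 1*81**2 = -1044 - 1*6561 = -1044 - 6561 = -7605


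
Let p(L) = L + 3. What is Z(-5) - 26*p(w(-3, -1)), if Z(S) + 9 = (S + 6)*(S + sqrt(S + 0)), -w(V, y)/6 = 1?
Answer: 64 + I*sqrt(5) ≈ 64.0 + 2.2361*I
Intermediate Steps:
w(V, y) = -6 (w(V, y) = -6*1 = -6)
Z(S) = -9 + (6 + S)*(S + sqrt(S)) (Z(S) = -9 + (S + 6)*(S + sqrt(S + 0)) = -9 + (6 + S)*(S + sqrt(S)))
p(L) = 3 + L
Z(-5) - 26*p(w(-3, -1)) = (-9 + (-5)**2 + (-5)**(3/2) + 6*(-5) + 6*sqrt(-5)) - 26*(3 - 6) = (-9 + 25 - 5*I*sqrt(5) - 30 + 6*(I*sqrt(5))) - 26*(-3) = (-9 + 25 - 5*I*sqrt(5) - 30 + 6*I*sqrt(5)) + 78 = (-14 + I*sqrt(5)) + 78 = 64 + I*sqrt(5)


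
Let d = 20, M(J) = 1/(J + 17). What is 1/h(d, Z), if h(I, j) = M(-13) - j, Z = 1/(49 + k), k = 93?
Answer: 284/69 ≈ 4.1159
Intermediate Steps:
Z = 1/142 (Z = 1/(49 + 93) = 1/142 ≈ 0.0070423)
M(J) = 1/(17 + J)
h(I, j) = 1/4 - j (h(I, j) = 1/(17 - 13) - j = 1/4 - j)
1/h(d, Z) = 1/(1/4 - 1*1/142) = 1/(1/4 - 1/142) = 1/(69/284) = 284/69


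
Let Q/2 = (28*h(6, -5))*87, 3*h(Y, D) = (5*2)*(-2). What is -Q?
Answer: 32480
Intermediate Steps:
h(Y, D) = -20/3 (h(Y, D) = ((5*2)*(-2))/3 = (10*(-2))/3 = (1/3)*(-20) = -20/3)
Q = -32480 (Q = 2*((28*(-20/3))*87) = 2*(-560/3*87) = 2*(-16240) = -32480)
-Q = -1*(-32480) = 32480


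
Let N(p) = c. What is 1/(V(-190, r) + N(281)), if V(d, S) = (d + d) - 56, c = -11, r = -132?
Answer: -1/447 ≈ -0.0022371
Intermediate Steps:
V(d, S) = -56 + 2*d (V(d, S) = 2*d - 56 = -56 + 2*d)
N(p) = -11
1/(V(-190, r) + N(281)) = 1/((-56 + 2*(-190)) - 11) = 1/((-56 - 380) - 11) = 1/(-436 - 11) = 1/(-447) = -1/447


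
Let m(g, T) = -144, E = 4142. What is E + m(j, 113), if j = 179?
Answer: 3998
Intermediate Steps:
E + m(j, 113) = 4142 - 144 = 3998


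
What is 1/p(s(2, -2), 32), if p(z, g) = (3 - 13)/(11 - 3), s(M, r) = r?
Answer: -4/5 ≈ -0.80000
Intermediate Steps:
p(z, g) = -5/4 (p(z, g) = -10/8 = -10*1/8 = -5/4)
1/p(s(2, -2), 32) = 1/(-5/4) = -4/5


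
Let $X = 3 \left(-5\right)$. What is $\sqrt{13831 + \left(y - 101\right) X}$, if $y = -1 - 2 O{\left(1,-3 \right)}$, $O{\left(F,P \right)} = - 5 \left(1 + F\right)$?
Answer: $\sqrt{15061} \approx 122.72$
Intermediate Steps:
$O{\left(F,P \right)} = -5 - 5 F$
$y = 19$ ($y = -1 - 2 \left(-5 - 5\right) = -1 - -20 = -1 + 20 = 19$)
$X = -15$
$\sqrt{13831 + \left(y - 101\right) X} = \sqrt{13831 + \left(19 - 101\right) \left(-15\right)} = \sqrt{13831 - -1230} = \sqrt{13831 + 1230} = \sqrt{15061}$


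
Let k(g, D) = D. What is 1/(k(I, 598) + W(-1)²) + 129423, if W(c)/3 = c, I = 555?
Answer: 78559762/607 ≈ 1.2942e+5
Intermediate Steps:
W(c) = 3*c
1/(k(I, 598) + W(-1)²) + 129423 = 1/(598 + (3*(-1))²) + 129423 = 1/(598 + (-3)²) + 129423 = 1/(598 + 9) + 129423 = 1/607 + 129423 = 78559762/607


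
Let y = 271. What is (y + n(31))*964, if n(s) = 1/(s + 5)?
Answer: 2351437/9 ≈ 2.6127e+5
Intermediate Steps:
n(s) = 1/(5 + s)
(y + n(31))*964 = (271 + 1/(5 + 31))*964 = (271 + 1/36)*964 = (9757/36)*964 = 2351437/9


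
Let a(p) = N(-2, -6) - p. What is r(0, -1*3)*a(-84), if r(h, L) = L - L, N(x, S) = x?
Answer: 0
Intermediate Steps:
r(h, L) = 0
a(p) = -2 - p
r(0, -1*3)*a(-84) = 0*(-2 - 1*(-84)) = 0*(-2 + 84) = 0*82 = 0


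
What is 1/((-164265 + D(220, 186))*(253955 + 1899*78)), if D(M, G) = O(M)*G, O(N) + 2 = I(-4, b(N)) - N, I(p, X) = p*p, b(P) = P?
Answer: -1/81453160737 ≈ -1.2277e-11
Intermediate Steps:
I(p, X) = p²
O(N) = 14 - N (O(N) = -2 + ((-4)² - N) = -2 + (16 - N) = 14 - N)
D(M, G) = G*(14 - M) (D(M, G) = (14 - M)*G = G*(14 - M))
1/((-164265 + D(220, 186))*(253955 + 1899*78)) = 1/((-164265 + 186*(14 - 1*220))*(253955 + 1899*78)) = 1/((-164265 + 186*(14 - 220))*(253955 + 148122)) = 1/((-164265 + 186*(-206))*402077) = 1/((-164265 - 38316)*402077) = 1/(-202581*402077) = 1/(-81453160737) = -1/81453160737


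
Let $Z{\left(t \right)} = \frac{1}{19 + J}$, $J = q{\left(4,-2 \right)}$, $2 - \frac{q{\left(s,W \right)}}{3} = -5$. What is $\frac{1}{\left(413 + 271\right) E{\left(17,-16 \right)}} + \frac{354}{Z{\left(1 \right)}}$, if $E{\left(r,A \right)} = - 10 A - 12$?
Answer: $\frac{1433445121}{101232} \approx 14160.0$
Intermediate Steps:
$q{\left(s,W \right)} = 21$ ($q{\left(s,W \right)} = 6 - -15 = 6 + 15 = 21$)
$E{\left(r,A \right)} = -12 - 10 A$
$J = 21$
$Z{\left(t \right)} = \frac{1}{40}$ ($Z{\left(t \right)} = \frac{1}{19 + 21} = \frac{1}{40}$)
$\frac{1}{\left(413 + 271\right) E{\left(17,-16 \right)}} + \frac{354}{Z{\left(1 \right)}} = \frac{1}{\left(413 + 271\right) \left(-12 - -160\right)} + 354 \frac{1}{\frac{1}{40}} = \frac{1}{684 \left(-12 + 160\right)} + 354 \cdot 40 = \frac{1}{684 \cdot 148} + 14160 = \frac{1}{684} \cdot \frac{1}{148} + 14160 = \frac{1}{101232} + 14160 = \frac{1433445121}{101232}$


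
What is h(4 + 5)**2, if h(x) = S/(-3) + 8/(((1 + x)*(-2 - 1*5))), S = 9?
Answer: 11881/1225 ≈ 9.6988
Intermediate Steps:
h(x) = -3 + 8/(-7 - 7*x) (h(x) = 9/(-3) + 8/(((1 + x)*(-2 - 1*5))) = 9*(-1/3) + 8/(((1 + x)*(-2 - 5))) = -3 + 8/(((1 + x)*(-7))) = -3 + 8/(-7 - 7*x))
h(4 + 5)**2 = ((-29 - 21*(4 + 5))/(7*(1 + (4 + 5))))**2 = ((-29 - 21*9)/(7*(1 + 9)))**2 = ((1/7)*(-29 - 189)/10)**2 = ((1/7)*(1/10)*(-218))**2 = (-109/35)**2 = 11881/1225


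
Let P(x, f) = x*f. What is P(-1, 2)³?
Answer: -8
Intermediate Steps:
P(x, f) = f*x
P(-1, 2)³ = (2*(-1))³ = (-2)³ = -8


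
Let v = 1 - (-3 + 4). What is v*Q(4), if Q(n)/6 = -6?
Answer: 0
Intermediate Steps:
v = 0 (v = 1 - 1 = 0)
Q(n) = -36 (Q(n) = 6*(-6) = -36)
v*Q(4) = 0*(-36) = 0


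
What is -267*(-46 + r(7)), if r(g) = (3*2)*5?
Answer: 4272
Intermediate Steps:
r(g) = 30 (r(g) = 6*5 = 30)
-267*(-46 + r(7)) = -267*(-46 + 30) = -267*(-16) = 4272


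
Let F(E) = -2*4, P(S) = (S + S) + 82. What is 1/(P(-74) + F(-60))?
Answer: -1/74 ≈ -0.013514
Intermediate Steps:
P(S) = 82 + 2*S (P(S) = 2*S + 82 = 82 + 2*S)
F(E) = -8
1/(P(-74) + F(-60)) = 1/((82 + 2*(-74)) - 8) = 1/((82 - 148) - 8) = 1/(-66 - 8) = 1/(-74) = -1/74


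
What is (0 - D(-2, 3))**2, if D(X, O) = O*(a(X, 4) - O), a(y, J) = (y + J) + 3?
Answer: 36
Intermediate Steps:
a(y, J) = 3 + J + y (a(y, J) = (J + y) + 3 = 3 + J + y)
D(X, O) = O*(7 + X - O) (D(X, O) = O*((3 + 4 + X) - O) = O*((7 + X) - O) = O*(7 + X - O))
(0 - D(-2, 3))**2 = (0 - 3*(7 - 2 - 1*3))**2 = (0 - 3*(7 - 2 - 3))**2 = (0 - 3*2)**2 = (0 - 1*6)**2 = (0 - 6)**2 = (-6)**2 = 36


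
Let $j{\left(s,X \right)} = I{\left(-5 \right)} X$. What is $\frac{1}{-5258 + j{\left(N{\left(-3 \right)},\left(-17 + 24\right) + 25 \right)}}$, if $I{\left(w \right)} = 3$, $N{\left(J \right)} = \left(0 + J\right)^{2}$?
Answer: $- \frac{1}{5162} \approx -0.00019372$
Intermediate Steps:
$N{\left(J \right)} = J^{2}$
$j{\left(s,X \right)} = 3 X$
$\frac{1}{-5258 + j{\left(N{\left(-3 \right)},\left(-17 + 24\right) + 25 \right)}} = \frac{1}{-5258 + 3 \left(\left(-17 + 24\right) + 25\right)} = \frac{1}{-5258 + 3 \left(7 + 25\right)} = \frac{1}{-5258 + 3 \cdot 32} = \frac{1}{-5258 + 96} = \frac{1}{-5162} = - \frac{1}{5162}$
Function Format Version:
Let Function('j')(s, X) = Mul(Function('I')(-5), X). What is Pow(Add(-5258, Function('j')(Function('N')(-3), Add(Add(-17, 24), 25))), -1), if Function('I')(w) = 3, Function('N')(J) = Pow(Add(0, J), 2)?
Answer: Rational(-1, 5162) ≈ -0.00019372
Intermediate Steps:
Function('N')(J) = Pow(J, 2)
Function('j')(s, X) = Mul(3, X)
Pow(Add(-5258, Function('j')(Function('N')(-3), Add(Add(-17, 24), 25))), -1) = Pow(Add(-5258, Mul(3, Add(Add(-17, 24), 25))), -1) = Pow(Add(-5258, Mul(3, Add(7, 25))), -1) = Pow(Add(-5258, Mul(3, 32)), -1) = Pow(Add(-5258, 96), -1) = Pow(-5162, -1) = Rational(-1, 5162)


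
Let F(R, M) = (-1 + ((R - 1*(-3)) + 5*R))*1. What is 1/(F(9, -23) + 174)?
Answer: 1/230 ≈ 0.0043478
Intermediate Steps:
F(R, M) = 2 + 6*R (F(R, M) = (-1 + ((R + 3) + 5*R))*1 = (-1 + ((3 + R) + 5*R))*1 = (-1 + (3 + 6*R))*1 = (2 + 6*R)*1 = 2 + 6*R)
1/(F(9, -23) + 174) = 1/((2 + 6*9) + 174) = 1/((2 + 54) + 174) = 1/(56 + 174) = 1/230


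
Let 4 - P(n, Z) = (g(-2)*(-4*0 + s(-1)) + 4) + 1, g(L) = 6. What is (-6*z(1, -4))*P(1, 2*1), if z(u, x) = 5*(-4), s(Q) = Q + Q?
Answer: 1320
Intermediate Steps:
s(Q) = 2*Q
z(u, x) = -20
P(n, Z) = 11 (P(n, Z) = 4 - ((6*(-4*0 + 2*(-1)) + 4) + 1) = 4 - ((6*(0 - 2) + 4) + 1) = 4 - ((6*(-2) + 4) + 1) = 4 - ((-12 + 4) + 1) = 4 - (-8 + 1) = 4 - 1*(-7) = 4 + 7 = 11)
(-6*z(1, -4))*P(1, 2*1) = -6*(-20)*11 = 120*11 = 1320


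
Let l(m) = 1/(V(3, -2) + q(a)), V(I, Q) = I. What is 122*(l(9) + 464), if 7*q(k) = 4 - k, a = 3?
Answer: 623115/11 ≈ 56647.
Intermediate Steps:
q(k) = 4/7 - k/7 (q(k) = (4 - k)/7 = 4/7 - k/7)
l(m) = 7/22 (l(m) = 1/(3 + (4/7 - ⅐*3)) = 1/(3 + (4/7 - 3/7)) = 1/(3 + ⅐) = 1/(22/7) = 7/22)
122*(l(9) + 464) = 122*(7/22 + 464) = 122*(10215/22) = 623115/11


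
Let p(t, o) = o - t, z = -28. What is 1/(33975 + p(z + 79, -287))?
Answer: 1/33637 ≈ 2.9729e-5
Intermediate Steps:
1/(33975 + p(z + 79, -287)) = 1/(33975 + (-287 - (-28 + 79))) = 1/(33975 + (-287 - 1*51)) = 1/(33975 + (-287 - 51)) = 1/(33975 - 338) = 1/33637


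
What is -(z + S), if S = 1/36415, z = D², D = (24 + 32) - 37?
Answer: -13145816/36415 ≈ -361.00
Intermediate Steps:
D = 19 (D = 56 - 37 = 19)
z = 361 (z = 19² = 361)
S = 1/36415 ≈ 2.7461e-5
-(z + S) = -(361 + 1/36415) = -1*13145816/36415 = -13145816/36415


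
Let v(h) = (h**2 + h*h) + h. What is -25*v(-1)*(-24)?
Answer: 600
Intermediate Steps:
v(h) = h + 2*h**2 (v(h) = (h**2 + h**2) + h = 2*h**2 + h = h + 2*h**2)
-25*v(-1)*(-24) = -25*(-(1 + 2*(-1)))*(-24) = -25*(-(1 - 2))*(-24) = -25*(-1*(-1))*(-24) = -25*(-24) = 600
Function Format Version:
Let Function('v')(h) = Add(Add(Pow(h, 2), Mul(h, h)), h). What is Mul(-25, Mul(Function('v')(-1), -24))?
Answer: 600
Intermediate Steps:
Function('v')(h) = Add(h, Mul(2, Pow(h, 2))) (Function('v')(h) = Add(Add(Pow(h, 2), Pow(h, 2)), h) = Add(Mul(2, Pow(h, 2)), h) = Add(h, Mul(2, Pow(h, 2))))
Mul(-25, Mul(Function('v')(-1), -24)) = Mul(-25, Mul(Mul(-1, Add(1, Mul(2, -1))), -24)) = Mul(-25, Mul(Mul(-1, Add(1, -2)), -24)) = Mul(-25, Mul(Mul(-1, -1), -24)) = Mul(-25, Mul(1, -24)) = Mul(-25, -24) = 600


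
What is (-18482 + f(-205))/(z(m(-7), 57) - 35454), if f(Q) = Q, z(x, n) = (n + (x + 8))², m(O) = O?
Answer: 18687/32090 ≈ 0.58233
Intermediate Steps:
z(x, n) = (8 + n + x)² (z(x, n) = (n + (8 + x))² = (8 + n + x)²)
(-18482 + f(-205))/(z(m(-7), 57) - 35454) = (-18482 - 205)/((8 + 57 - 7)² - 35454) = -18687/(58² - 35454) = -18687/(3364 - 35454) = -18687/(-32090) = -18687*(-1/32090) = 18687/32090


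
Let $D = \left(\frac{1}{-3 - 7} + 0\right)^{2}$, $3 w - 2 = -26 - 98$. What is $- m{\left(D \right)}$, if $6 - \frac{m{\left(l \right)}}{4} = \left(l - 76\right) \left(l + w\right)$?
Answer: $\frac{30835001}{2500} \approx 12334.0$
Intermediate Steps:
$w = - \frac{122}{3}$ ($w = \frac{2}{3} + \frac{-26 - 98}{3} = \frac{2}{3} + \frac{1}{3} \left(-124\right) = \frac{2}{3} - \frac{124}{3} = - \frac{122}{3} \approx -40.667$)
$D = \frac{1}{100}$ ($D = \left(\frac{1}{-10} + 0\right)^{2} = \left(- \frac{1}{10} + 0\right)^{2} = \left(- \frac{1}{10}\right)^{2} = \frac{1}{100} \approx 0.01$)
$m{\left(l \right)} = 24 - 4 \left(-76 + l\right) \left(- \frac{122}{3} + l\right)$ ($m{\left(l \right)} = 24 - 4 \left(l - 76\right) \left(l - \frac{122}{3}\right) = 24 - 4 \left(-76 + l\right) \left(- \frac{122}{3} + l\right)$)
$- m{\left(D \right)} = - (- \frac{37016}{3} - \frac{4}{10000} + \frac{1400}{3} \cdot \frac{1}{100}) = - (- \frac{37016}{3} - \frac{1}{2500} + \frac{14}{3}) = \left(-1\right) \left(- \frac{30835001}{2500}\right) = \frac{30835001}{2500}$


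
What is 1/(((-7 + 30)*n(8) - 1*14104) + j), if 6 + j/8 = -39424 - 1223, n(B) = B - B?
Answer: -1/339328 ≈ -2.9470e-6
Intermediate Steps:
n(B) = 0
j = -325224 (j = -48 + 8*(-39424 - 1223) = -48 + 8*(-40647) = -48 - 325176 = -325224)
1/(((-7 + 30)*n(8) - 1*14104) + j) = 1/(((-7 + 30)*0 - 1*14104) - 325224) = 1/((23*0 - 14104) - 325224) = 1/((0 - 14104) - 325224) = 1/(-14104 - 325224) = 1/(-339328) = -1/339328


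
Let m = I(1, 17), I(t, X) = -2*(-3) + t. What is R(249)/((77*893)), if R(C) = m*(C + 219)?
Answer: 468/9823 ≈ 0.047643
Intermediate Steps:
I(t, X) = 6 + t
m = 7 (m = 6 + 1 = 7)
R(C) = 1533 + 7*C (R(C) = 7*(C + 219) = 7*(219 + C) = 1533 + 7*C)
R(249)/((77*893)) = (1533 + 7*249)/((77*893)) = (1533 + 1743)/68761 = 3276*(1/68761) = 468/9823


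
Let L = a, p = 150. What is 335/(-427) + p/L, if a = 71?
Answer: 40265/30317 ≈ 1.3281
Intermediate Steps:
L = 71
335/(-427) + p/L = 335/(-427) + 150/71 = 335*(-1/427) + 150*(1/71) = -335/427 + 150/71 = 40265/30317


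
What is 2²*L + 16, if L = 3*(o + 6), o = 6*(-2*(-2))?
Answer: 376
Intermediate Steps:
o = 24 (o = 6*4 = 24)
L = 90 (L = 3*(24 + 6) = 3*30 = 90)
2²*L + 16 = 2²*90 + 16 = 4*90 + 16 = 360 + 16 = 376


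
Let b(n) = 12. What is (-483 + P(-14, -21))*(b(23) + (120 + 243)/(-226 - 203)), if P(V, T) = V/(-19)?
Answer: -1328635/247 ≈ -5379.1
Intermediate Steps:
P(V, T) = -V/19 (P(V, T) = V*(-1/19) = -V/19)
(-483 + P(-14, -21))*(b(23) + (120 + 243)/(-226 - 203)) = (-483 - 1/19*(-14))*(12 + (120 + 243)/(-226 - 203)) = (-483 + 14/19)*(12 + 363/(-429)) = -9163*(12 + 363*(-1/429))/19 = -9163*(12 - 11/13)/19 = -9163/19*145/13 = -1328635/247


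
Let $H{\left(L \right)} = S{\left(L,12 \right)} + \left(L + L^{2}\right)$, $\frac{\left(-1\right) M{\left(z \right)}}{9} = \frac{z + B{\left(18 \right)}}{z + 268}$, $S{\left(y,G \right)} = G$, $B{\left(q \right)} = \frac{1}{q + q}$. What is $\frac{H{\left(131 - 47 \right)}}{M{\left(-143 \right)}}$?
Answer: $\frac{3576000}{5147} \approx 694.77$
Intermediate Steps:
$B{\left(q \right)} = \frac{1}{2 q}$
$M{\left(z \right)} = - \frac{9 \left(\frac{1}{36} + z\right)}{268 + z}$ ($M{\left(z \right)} = - 9 \frac{z + \frac{1}{2 \cdot 18}}{z + 268} = - 9 \frac{z + \frac{1}{2} \cdot \frac{1}{18}}{268 + z} = - 9 \frac{z + \frac{1}{36}}{268 + z} = - 9 \frac{\frac{1}{36} + z}{268 + z} = - \frac{9 \left(\frac{1}{36} + z\right)}{268 + z}$)
$H{\left(L \right)} = 12 + L + L^{2}$ ($H{\left(L \right)} = 12 + \left(L + L^{2}\right) = 12 + L + L^{2}$)
$\frac{H{\left(131 - 47 \right)}}{M{\left(-143 \right)}} = \frac{12 + \left(131 - 47\right) + \left(131 - 47\right)^{2}}{\frac{1}{4} \frac{1}{268 - 143} \left(-1 - -5148\right)} = \frac{12 + \left(131 - 47\right) + \left(131 - 47\right)^{2}}{\frac{1}{4} \cdot \frac{1}{125} \left(-1 + 5148\right)} = \frac{12 + 84 + 84^{2}}{\frac{1}{4} \cdot \frac{1}{125} \cdot 5147} = \frac{12 + 84 + 7056}{\frac{5147}{500}} = 7152 \cdot \frac{500}{5147} = \frac{3576000}{5147}$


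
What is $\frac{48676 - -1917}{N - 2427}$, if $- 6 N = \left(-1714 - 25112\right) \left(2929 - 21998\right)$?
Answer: $- \frac{50593}{85259926} \approx -0.0005934$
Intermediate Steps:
$N = -85257499$ ($N = - \frac{\left(-1714 - 25112\right) \left(2929 - 21998\right)}{6} = - \frac{\left(-26826\right) \left(-19069\right)}{6} = \left(- \frac{1}{6}\right) 511544994 = -85257499$)
$\frac{48676 - -1917}{N - 2427} = \frac{48676 - -1917}{-85257499 - 2427} = \frac{48676 + \left(-40 + 1957\right)}{-85259926} = \left(48676 + 1917\right) \left(- \frac{1}{85259926}\right) = 50593 \left(- \frac{1}{85259926}\right) = - \frac{50593}{85259926}$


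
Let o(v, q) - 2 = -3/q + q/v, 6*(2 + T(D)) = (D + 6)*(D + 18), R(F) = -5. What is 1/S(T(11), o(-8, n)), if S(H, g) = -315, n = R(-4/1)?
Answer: -1/315 ≈ -0.0031746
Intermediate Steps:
T(D) = -2 + (6 + D)*(18 + D)/6 (T(D) = -2 + ((D + 6)*(D + 18))/6 = -2 + ((6 + D)*(18 + D))/6 = -2 + (6 + D)*(18 + D)/6)
n = -5
o(v, q) = 2 - 3/q + q/v (o(v, q) = 2 + (-3/q + q/v) = 2 - 3/q + q/v)
1/S(T(11), o(-8, n)) = 1/(-315) = -1/315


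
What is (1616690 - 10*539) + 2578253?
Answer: 4189553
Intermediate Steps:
(1616690 - 10*539) + 2578253 = (1616690 - 5390) + 2578253 = 1611300 + 2578253 = 4189553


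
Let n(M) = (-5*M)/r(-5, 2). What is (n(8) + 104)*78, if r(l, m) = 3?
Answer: 7072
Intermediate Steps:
n(M) = -5*M/3
(n(8) + 104)*78 = (-5/3*8 + 104)*78 = (-40/3 + 104)*78 = (272/3)*78 = 7072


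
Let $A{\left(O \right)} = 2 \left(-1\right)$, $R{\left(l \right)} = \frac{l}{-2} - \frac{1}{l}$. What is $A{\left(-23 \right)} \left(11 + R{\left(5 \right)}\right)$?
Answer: $- \frac{83}{5} \approx -16.6$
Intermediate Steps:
$R{\left(l \right)} = - \frac{1}{l} - \frac{l}{2}$ ($R{\left(l \right)} = l \left(- \frac{1}{2}\right) - \frac{1}{l} = - \frac{l}{2} - \frac{1}{l} = - \frac{1}{l} - \frac{l}{2}$)
$A{\left(O \right)} = -2$
$A{\left(-23 \right)} \left(11 + R{\left(5 \right)}\right) = - 2 \left(11 - \frac{27}{10}\right) = \left(-2\right) \frac{83}{10} = - \frac{83}{5}$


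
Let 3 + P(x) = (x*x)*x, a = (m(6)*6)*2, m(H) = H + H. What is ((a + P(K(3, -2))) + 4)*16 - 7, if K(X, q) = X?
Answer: 2745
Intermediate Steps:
m(H) = 2*H
a = 144 (a = ((2*6)*6)*2 = (12*6)*2 = 72*2 = 144)
P(x) = -3 + x³ (P(x) = -3 + (x*x)*x = -3 + x²*x = -3 + x³)
((a + P(K(3, -2))) + 4)*16 - 7 = ((144 + (-3 + 3³)) + 4)*16 - 7 = ((144 + (-3 + 27)) + 4)*16 - 7 = ((144 + 24) + 4)*16 - 7 = (168 + 4)*16 - 7 = 172*16 - 7 = 2752 - 7 = 2745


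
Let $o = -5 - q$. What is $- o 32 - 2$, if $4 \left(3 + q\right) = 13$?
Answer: $166$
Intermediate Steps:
$q = \frac{1}{4}$ ($q = -3 + \frac{1}{4} \cdot 13 = -3 + \frac{13}{4} = \frac{1}{4} \approx 0.25$)
$o = - \frac{21}{4}$ ($o = -5 - \frac{1}{4} = - \frac{21}{4} \approx -5.25$)
$- o 32 - 2 = \left(-1\right) \left(- \frac{21}{4}\right) 32 - 2 = \frac{21}{4} \cdot 32 - 2 = 168 - 2 = 166$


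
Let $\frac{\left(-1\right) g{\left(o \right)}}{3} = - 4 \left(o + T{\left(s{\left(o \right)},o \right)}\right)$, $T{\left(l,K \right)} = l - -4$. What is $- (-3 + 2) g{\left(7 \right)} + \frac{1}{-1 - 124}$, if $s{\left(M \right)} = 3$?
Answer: $\frac{20999}{125} \approx 167.99$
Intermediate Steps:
$T{\left(l,K \right)} = 4 + l$ ($T{\left(l,K \right)} = l + 4 = 4 + l$)
$g{\left(o \right)} = 84 + 12 o$ ($g{\left(o \right)} = - 3 \left(- 4 \left(o + \left(4 + 3\right)\right)\right) = - 3 \left(- 4 \left(o + 7\right)\right) = - 3 \left(- 4 \left(7 + o\right)\right) = - 3 \left(-28 - 4 o\right) = 84 + 12 o$)
$- (-3 + 2) g{\left(7 \right)} + \frac{1}{-1 - 124} = - (-3 + 2) \left(84 + 12 \cdot 7\right) + \frac{1}{-1 - 124} = \left(-1\right) \left(-1\right) \left(84 + 84\right) + \frac{1}{-125} = 1 \cdot 168 - \frac{1}{125} = 168 - \frac{1}{125} = \frac{20999}{125}$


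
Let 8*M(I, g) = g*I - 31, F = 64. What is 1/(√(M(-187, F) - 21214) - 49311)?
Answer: -394488/19452779479 - 2*I*√363422/19452779479 ≈ -2.0279e-5 - 6.198e-8*I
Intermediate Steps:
M(I, g) = -31/8 + I*g/8 (M(I, g) = (g*I - 31)/8 = (I*g - 31)/8 = (-31 + I*g)/8 = -31/8 + I*g/8)
1/(√(M(-187, F) - 21214) - 49311) = 1/(√((-31/8 + (⅛)*(-187)*64) - 21214) - 49311) = 1/(√((-31/8 - 1496) - 21214) - 49311) = 1/(√(-11999/8 - 21214) - 49311) = 1/(√(-181711/8) - 49311) = 1/(I*√363422/4 - 49311) = 1/(-49311 + I*√363422/4)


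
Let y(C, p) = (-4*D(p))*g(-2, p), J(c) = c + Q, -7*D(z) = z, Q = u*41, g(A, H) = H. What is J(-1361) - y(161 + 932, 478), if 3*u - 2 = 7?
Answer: -922602/7 ≈ -1.3180e+5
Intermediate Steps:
u = 3 (u = ⅔ + (⅓)*7 = ⅔ + 7/3 = 3)
Q = 123 (Q = 3*41 = 123)
D(z) = -z/7
J(c) = 123 + c (J(c) = c + 123 = 123 + c)
y(C, p) = 4*p²/7 (y(C, p) = (-(-4)*p/7)*p = (4*p/7)*p = 4*p²/7)
J(-1361) - y(161 + 932, 478) = (123 - 1361) - 4*478²/7 = -1238 - 4*228484/7 = -1238 - 1*913936/7 = -1238 - 913936/7 = -922602/7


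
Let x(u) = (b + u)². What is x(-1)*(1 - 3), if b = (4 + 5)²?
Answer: -12800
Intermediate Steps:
b = 81 (b = 9² = 81)
x(u) = (81 + u)²
x(-1)*(1 - 3) = (81 - 1)²*(1 - 3) = 80²*(-2) = 6400*(-2) = -12800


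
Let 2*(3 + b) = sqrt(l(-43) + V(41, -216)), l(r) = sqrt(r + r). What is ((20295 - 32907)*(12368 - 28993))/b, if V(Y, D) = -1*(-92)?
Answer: -209674500/(3 - sqrt(92 + I*sqrt(86))/2) ≈ 1.1431e+8 - 1.5314e+7*I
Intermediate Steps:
V(Y, D) = 92
l(r) = sqrt(2)*sqrt(r) (l(r) = sqrt(2*r) = sqrt(2)*sqrt(r))
b = -3 + sqrt(92 + I*sqrt(86))/2 (b = -3 + sqrt(sqrt(2)*sqrt(-43) + 92)/2 = -3 + sqrt(sqrt(2)*(I*sqrt(43)) + 92)/2 = -3 + sqrt(I*sqrt(86) + 92)/2 = -3 + sqrt(92 + I*sqrt(86))/2 ≈ 1.8019 + 0.2414*I)
((20295 - 32907)*(12368 - 28993))/b = ((20295 - 32907)*(12368 - 28993))/(-3 + sqrt(92 + I*sqrt(86))/2) = (-12612*(-16625))/(-3 + sqrt(92 + I*sqrt(86))/2) = 209674500/(-3 + sqrt(92 + I*sqrt(86))/2)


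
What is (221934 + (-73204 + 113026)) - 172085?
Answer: 89671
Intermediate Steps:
(221934 + (-73204 + 113026)) - 172085 = (221934 + 39822) - 172085 = 261756 - 172085 = 89671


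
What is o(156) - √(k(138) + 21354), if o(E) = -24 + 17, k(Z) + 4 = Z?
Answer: -7 - 4*√1343 ≈ -153.59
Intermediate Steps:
k(Z) = -4 + Z
o(E) = -7
o(156) - √(k(138) + 21354) = -7 - √((-4 + 138) + 21354) = -7 - √(134 + 21354) = -7 - √21488 = -7 - 4*√1343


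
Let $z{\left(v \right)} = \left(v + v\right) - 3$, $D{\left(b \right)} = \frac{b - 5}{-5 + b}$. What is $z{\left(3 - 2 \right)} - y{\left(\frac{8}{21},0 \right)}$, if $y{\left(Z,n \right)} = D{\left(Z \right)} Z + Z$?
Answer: $- \frac{37}{21} \approx -1.7619$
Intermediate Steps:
$D{\left(b \right)} = 1$ ($D{\left(b \right)} = \frac{-5 + b}{-5 + b} = 1$)
$y{\left(Z,n \right)} = 2 Z$ ($y{\left(Z,n \right)} = 1 Z + Z = Z + Z = 2 Z$)
$z{\left(v \right)} = -3 + 2 v$ ($z{\left(v \right)} = 2 v - 3 = -3 + 2 v$)
$z{\left(3 - 2 \right)} - y{\left(\frac{8}{21},0 \right)} = \left(-3 + 2 \left(3 - 2\right)\right) - 2 \cdot \frac{8}{21} = \left(-3 + 2 \cdot 1\right) - 2 \cdot 8 \cdot \frac{1}{21} = \left(-3 + 2\right) - 2 \cdot \frac{8}{21} = -1 - \frac{16}{21} = - \frac{37}{21}$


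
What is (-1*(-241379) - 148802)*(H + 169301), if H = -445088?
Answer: -25531533099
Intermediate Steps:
(-1*(-241379) - 148802)*(H + 169301) = (-1*(-241379) - 148802)*(-445088 + 169301) = (241379 - 148802)*(-275787) = 92577*(-275787) = -25531533099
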